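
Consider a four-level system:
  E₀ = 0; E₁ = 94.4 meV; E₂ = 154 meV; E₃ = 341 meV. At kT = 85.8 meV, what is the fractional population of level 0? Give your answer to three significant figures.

Eᵢ/kT = 0, 1.1002, 1.7949, 3.9744.
Z = Σ e^(−Eᵢ/kT) = e^(−0) + e^(−1.1002) + e^(−1.7949) + e^(−3.9744) = 1.0000 + 0.33280 + 0.16614 + 0.018791 = 1.5177.
P₀ = e^(−E₀/kT) / Z = 1.0000/1.5177 = 0.659.

0.659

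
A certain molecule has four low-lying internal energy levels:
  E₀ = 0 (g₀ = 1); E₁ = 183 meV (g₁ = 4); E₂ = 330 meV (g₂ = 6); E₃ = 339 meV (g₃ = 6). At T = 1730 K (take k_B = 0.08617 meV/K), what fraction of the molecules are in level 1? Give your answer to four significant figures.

k_BT = 0.08617 × 1730 K = 149.074 meV.
Eᵢ/kT = 0, 1.22758, 2.21367, 2.27404.
Z = Σ gᵢe^(−Eᵢ/kT) = 1·e^(−0) + 4·e^(−1.22758) + 6·e^(−2.21367) + 6·e^(−2.27404) = 1.00000 + 1.17200 + 0.655793 + 0.617374 = 3.44517.
P₁ = g₁ e^(−E₁/kT) / Z = 1.17200/3.44517 = 0.3402.

0.3402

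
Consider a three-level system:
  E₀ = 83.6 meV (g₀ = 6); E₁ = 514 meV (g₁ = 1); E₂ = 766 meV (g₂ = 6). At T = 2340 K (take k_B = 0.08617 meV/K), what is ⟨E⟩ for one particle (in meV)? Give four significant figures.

113.6 meV

k_BT = 0.08617 × 2340 K = 201.638 meV.
Eᵢ/kT = 0.414604, 2.54912, 3.79889.
Z = Σ gᵢe^(−Eᵢ/kT) = 6·e^(−0.414604) + 1·e^(−2.54912) + 6·e^(−3.79889) = 3.96361 + 0.0781504 + 0.134374 = 4.17613.
⟨E⟩ = Σ Eᵢ gᵢe^(−Eᵢ/kT) / Z = (83.6·3.96361 + 514·0.0781504 + 766·0.134374) / 4.17613 = 113.6 meV.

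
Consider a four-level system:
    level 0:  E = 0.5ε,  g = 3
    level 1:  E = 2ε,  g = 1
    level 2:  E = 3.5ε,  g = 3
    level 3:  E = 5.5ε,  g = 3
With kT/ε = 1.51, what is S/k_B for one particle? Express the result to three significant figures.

1.76

Eᵢ/kT = 0.33113, 1.3245, 2.3179, 3.6424.
Z = Σ gᵢe^(−Eᵢ/kT) = 3·e^(−0.33113) + 1·e^(−1.3245) + 3·e^(−2.3179) + 3·e^(−3.6424) = 2.1543 + 0.26594 + 0.29544 + 0.078568 = 2.7942.
⟨E⟩ = Σ EᵢPᵢ = 1.1006 ε.
S/k_B = ln Z + ⟨E⟩/kT = ln(2.7942) + 1.1006/1.51 = 1.0275 + 0.72887 = 1.76.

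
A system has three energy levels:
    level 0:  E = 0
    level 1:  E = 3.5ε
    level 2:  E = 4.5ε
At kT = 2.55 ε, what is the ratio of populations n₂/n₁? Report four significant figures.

0.6756

n₂/n₁ = exp[−(E₂−E₁)/kT] = exp(−(1.0ε)/(2.55ε)) = exp(-0.392157) = 0.6756.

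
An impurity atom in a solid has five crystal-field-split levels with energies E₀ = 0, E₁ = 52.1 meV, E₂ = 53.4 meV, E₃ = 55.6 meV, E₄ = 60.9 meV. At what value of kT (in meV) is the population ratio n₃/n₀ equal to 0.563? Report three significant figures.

n₃/n₀ = exp[−(E₃−E₀)/kT] = 0.563.
⇒ (E₃−E₀)/kT = ln(1/0.563) = ln(1.7762) = 0.57448.
kT = 55.6 meV / 0.57448 = 96.8 meV.

96.8 meV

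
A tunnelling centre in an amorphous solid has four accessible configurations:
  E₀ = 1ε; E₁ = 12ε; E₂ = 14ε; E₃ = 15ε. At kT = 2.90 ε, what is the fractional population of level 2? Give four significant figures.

Eᵢ/kT = 0.344828, 4.13793, 4.82759, 5.17241.
Z = Σ e^(−Eᵢ/kT) = e^(−0.344828) + e^(−4.13793) + e^(−4.82759) + e^(−5.17241) = 0.708342 + 0.0159558 + 0.00800579 + 0.00567089 = 0.737974.
P₂ = e^(−E₂/kT) / Z = 0.00800579/0.737974 = 0.01085.

0.01085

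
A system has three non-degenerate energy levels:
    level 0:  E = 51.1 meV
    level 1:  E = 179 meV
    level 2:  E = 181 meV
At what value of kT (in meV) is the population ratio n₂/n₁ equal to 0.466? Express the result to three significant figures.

2.62 meV

n₂/n₁ = exp[−(E₂−E₁)/kT] = 0.466.
⇒ (E₂−E₁)/kT = ln(1/0.466) = ln(2.1459) = 0.76356.
kT = 2 meV / 0.76356 = 2.62 meV.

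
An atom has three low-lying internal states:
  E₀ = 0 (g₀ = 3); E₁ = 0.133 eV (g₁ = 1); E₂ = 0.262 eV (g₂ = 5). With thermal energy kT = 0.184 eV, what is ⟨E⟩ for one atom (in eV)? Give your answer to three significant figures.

0.0810 eV

Eᵢ/kT = 0, 0.72283, 1.4239.
Z = Σ gᵢe^(−Eᵢ/kT) = 3·e^(−0) + 1·e^(−0.72283) + 5·e^(−1.4239) = 3.0000 + 0.48538 + 1.2039 = 4.6893.
⟨E⟩ = Σ Eᵢ gᵢe^(−Eᵢ/kT) / Z = (0·3.0000 + 0.133·0.48538 + 0.262·1.2039) / 4.6893 = 0.0810 eV.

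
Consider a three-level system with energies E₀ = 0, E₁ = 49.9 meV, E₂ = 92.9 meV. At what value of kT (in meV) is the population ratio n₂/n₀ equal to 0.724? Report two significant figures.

n₂/n₀ = exp[−(E₂−E₀)/kT] = 0.724.
⇒ (E₂−E₀)/kT = ln(1/0.724) = ln(1.381) = 0.3228.
kT = 92.9 meV / 0.3228 = 290 meV.

290 meV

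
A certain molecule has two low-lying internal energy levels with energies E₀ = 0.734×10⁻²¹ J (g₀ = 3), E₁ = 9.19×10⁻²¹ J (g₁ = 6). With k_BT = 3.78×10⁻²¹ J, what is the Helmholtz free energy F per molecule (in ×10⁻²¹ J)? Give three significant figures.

-4.15 ×10⁻²¹ J

Eᵢ/kT = 0.19418, 2.4312.
Z = Σ gᵢe^(−Eᵢ/kT) = 3·e^(−0.19418) + 6·e^(−2.4312) = 2.4705 + 0.52759 = 2.9981.
F = −kT ln Z = −3.78 × ln(2.9981) = −3.78 × 1.0980 = -4.15 ×10⁻²¹ J.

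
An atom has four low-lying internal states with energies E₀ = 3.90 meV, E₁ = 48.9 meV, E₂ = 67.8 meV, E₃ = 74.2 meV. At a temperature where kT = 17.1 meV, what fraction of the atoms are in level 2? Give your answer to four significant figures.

Eᵢ/kT = 0.228070, 2.85965, 3.96491, 4.33918.
Z = Σ e^(−Eᵢ/kT) = e^(−0.228070) + e^(−2.85965) + e^(−3.96491) + e^(−4.33918) = 0.796069 + 0.0572888 + 0.0189697 + 0.0130472 = 0.885375.
P₂ = e^(−E₂/kT) / Z = 0.0189697/0.885375 = 0.02143.

0.02143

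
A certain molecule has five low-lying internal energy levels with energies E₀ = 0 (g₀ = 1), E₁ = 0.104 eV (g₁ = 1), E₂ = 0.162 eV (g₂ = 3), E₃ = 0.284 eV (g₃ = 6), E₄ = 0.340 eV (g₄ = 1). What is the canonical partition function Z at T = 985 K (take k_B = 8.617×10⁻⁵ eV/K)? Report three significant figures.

Z = 1.97

k_BT = 8.617×10⁻⁵ × 985 K = 0.084877 eV.
Eᵢ/kT = 0, 1.2253, 1.9086, 3.3460, 4.0058.
Z = Σ gᵢe^(−Eᵢ/kT) = 1·e^(−0) + 1·e^(−1.2253) + 3·e^(−1.9086) + 6·e^(−3.3460) + 1·e^(−4.0058) = 1.0000 + 0.29367 + 0.44486 + 0.21135 + 0.018210 = 1.9681.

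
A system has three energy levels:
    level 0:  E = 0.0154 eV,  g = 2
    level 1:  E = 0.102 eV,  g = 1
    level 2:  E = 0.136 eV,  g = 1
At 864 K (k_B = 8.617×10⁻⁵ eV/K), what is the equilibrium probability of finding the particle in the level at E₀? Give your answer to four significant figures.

k_BT = 8.617×10⁻⁵ × 864 K = 0.0744509 eV.
Eᵢ/kT = 0.206848, 1.37003, 1.82671.
Z = Σ gᵢe^(−Eᵢ/kT) = 2·e^(−0.206848) + 1·e^(−1.37003) + 1·e^(−1.82671) = 1.62629 + 0.254099 + 0.160942 = 2.04133.
P₀ = g₀ e^(−E₀/kT) / Z = 1.62629/2.04133 = 0.7967.

0.7967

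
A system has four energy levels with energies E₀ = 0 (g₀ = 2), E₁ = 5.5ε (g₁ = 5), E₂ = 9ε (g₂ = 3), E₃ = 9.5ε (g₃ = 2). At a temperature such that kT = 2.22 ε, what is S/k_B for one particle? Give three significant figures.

1.46

Eᵢ/kT = 0, 2.4775, 4.0541, 4.2793.
Z = Σ gᵢe^(−Eᵢ/kT) = 2·e^(−0) + 5·e^(−2.4775) + 3·e^(−4.0541) + 2·e^(−4.2793) = 2.0000 + 0.41976 + 0.052053 + 0.027705 = 2.4995.
⟨E⟩ = Σ EᵢPᵢ = 1.2164 ε.
S/k_B = ln Z + ⟨E⟩/kT = ln(2.4995) + 1.2164/2.22 = 0.91609 + 0.54793 = 1.46.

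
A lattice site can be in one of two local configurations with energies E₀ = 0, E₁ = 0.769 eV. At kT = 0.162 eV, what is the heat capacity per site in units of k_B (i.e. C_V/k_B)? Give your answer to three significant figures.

Eᵢ/kT = 0, 4.7469.
Z = Σ e^(−Eᵢ/kT) = e^(−0) + e^(−4.7469) = 1.0000 + 0.0086786 = 1.0087.
⟨E⟩ = 0.0066163 eV, ⟨E²⟩ = 0.0050879 eV².
C_V/k_B = (⟨E²⟩ − ⟨E⟩²)/(kT)² = (0.0050879 − 0.000043775)/0.026244 = 0.192.

0.192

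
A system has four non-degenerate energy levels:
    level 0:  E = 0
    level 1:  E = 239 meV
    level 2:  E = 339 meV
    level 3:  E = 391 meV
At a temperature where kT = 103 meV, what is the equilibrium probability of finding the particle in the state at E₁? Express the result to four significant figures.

0.08484

Eᵢ/kT = 0, 2.32039, 3.29126, 3.79612.
Z = Σ e^(−Eᵢ/kT) = e^(−0) + e^(−2.32039) + e^(−3.29126) + e^(−3.79612) = 1.00000 + 0.0982353 + 0.0372069 + 0.0224577 = 1.15790.
P₁ = e^(−E₁/kT) / Z = 0.0982353/1.15790 = 0.08484.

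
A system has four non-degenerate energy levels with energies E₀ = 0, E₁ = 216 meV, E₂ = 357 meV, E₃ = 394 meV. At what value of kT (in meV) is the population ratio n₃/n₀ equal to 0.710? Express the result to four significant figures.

1150 meV

n₃/n₀ = exp[−(E₃−E₀)/kT] = 0.710.
⇒ (E₃−E₀)/kT = ln(1/0.710) = ln(1.40845) = 0.342490.
kT = 394 meV / 0.342490 = 1150 meV.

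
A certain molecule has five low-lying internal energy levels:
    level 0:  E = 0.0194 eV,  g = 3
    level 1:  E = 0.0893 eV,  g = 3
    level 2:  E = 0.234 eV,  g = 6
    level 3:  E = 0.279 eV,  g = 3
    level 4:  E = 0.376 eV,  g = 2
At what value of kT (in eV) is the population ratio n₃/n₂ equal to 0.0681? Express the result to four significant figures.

0.02257 eV

n₃/n₂ = (g₃/g₂) exp[−(E₃−E₂)/kT] = 0.0681.
⇒ (E₃−E₂)/kT = ln((3/6)/0.0681) = ln(7.34214) = 1.99363.
kT = 0.045 eV / 1.99363 = 0.02257 eV.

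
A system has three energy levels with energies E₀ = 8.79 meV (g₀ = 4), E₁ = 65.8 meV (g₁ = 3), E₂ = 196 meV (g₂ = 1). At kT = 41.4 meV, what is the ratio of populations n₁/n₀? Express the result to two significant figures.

n₁/n₀ = (g₁/g₀) exp[−(E₁−E₀)/kT] = (3/4) × exp(−(57.01 meV)/(41.4 meV)) = (3/4) × exp(-1.377) = 0.19.

0.19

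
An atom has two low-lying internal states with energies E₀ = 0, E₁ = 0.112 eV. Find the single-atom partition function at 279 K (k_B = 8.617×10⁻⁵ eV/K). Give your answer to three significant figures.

Z = 1.01

k_BT = 8.617×10⁻⁵ × 279 K = 0.024041 eV.
Eᵢ/kT = 0, 4.6587.
Z = Σ e^(−Eᵢ/kT) = e^(−0) + e^(−4.6587) = 1.0000 + 0.0094788 = 1.0095.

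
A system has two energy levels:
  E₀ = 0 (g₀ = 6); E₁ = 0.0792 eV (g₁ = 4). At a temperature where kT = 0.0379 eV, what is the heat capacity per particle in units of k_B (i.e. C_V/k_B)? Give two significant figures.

Eᵢ/kT = 0, 2.090.
Z = Σ gᵢe^(−Eᵢ/kT) = 6·e^(−0) + 4·e^(−2.090) = 6.000 + 0.4947 = 6.495.
⟨E⟩ = 0.006032 eV, ⟨E²⟩ = 0.0004778 eV².
C_V/k_B = (⟨E²⟩ − ⟨E⟩²)/(kT)² = (0.0004778 − 0.00003639)/0.001436 = 0.31.

0.31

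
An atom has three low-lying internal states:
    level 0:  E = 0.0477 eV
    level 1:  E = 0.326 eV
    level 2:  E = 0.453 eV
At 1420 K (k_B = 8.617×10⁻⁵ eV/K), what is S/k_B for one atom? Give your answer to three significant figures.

k_BT = 8.617×10⁻⁵ × 1420 K = 0.12236 eV.
Eᵢ/kT = 0.38983, 2.6643, 3.7022.
Z = Σ e^(−Eᵢ/kT) = e^(−0.38983) + e^(−2.6643) + e^(−3.7022) = 0.67717 + 0.069648 + 0.024669 = 0.77149.
⟨E⟩ = Σ EᵢPᵢ = 0.085784 eV.
S/k_B = ln Z + ⟨E⟩/kT = ln(0.77149) + 0.085784/0.12236 = -0.25943 + 0.70108 = 0.442.

0.442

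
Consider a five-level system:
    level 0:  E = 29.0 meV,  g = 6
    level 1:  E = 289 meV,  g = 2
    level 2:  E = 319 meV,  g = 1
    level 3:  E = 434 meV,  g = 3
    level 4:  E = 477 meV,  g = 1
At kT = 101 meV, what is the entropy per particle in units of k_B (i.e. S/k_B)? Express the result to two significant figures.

2.0

Eᵢ/kT = 0.2871, 2.861, 3.158, 4.297, 4.723.
Z = Σ gᵢe^(−Eᵢ/kT) = 6·e^(−0.2871) + 2·e^(−2.861) + 1·e^(−3.158) + 3·e^(−4.297) + 1·e^(−4.723) = 4.503 + 0.1144 + 0.04251 + 0.04083 + 0.008888 = 4.710.
⟨E⟩ = Σ EᵢPᵢ = 42.29 meV.
S/k_B = ln Z + ⟨E⟩/kT = ln(4.710) + 42.29/101 = 1.550 + 0.4187 = 2.0.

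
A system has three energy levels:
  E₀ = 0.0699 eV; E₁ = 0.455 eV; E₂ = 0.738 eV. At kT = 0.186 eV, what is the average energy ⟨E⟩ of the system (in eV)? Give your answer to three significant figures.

0.128 eV

Eᵢ/kT = 0.37581, 2.4462, 3.9677.
Z = Σ e^(−Eᵢ/kT) = e^(−0.37581) + e^(−2.4462) + e^(−3.9677) = 0.68673 + 0.086622 + 0.018917 = 0.79227.
⟨E⟩ = Σ Eᵢ e^(−Eᵢ/kT) / Z = (0.0699·0.68673 + 0.455·0.086622 + 0.738·0.018917) / 0.79227 = 0.128 eV.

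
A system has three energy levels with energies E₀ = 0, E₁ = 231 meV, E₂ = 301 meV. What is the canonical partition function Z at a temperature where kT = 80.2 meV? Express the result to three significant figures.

Eᵢ/kT = 0, 2.8803, 3.7531.
Z = Σ e^(−Eᵢ/kT) = e^(−0) + e^(−2.8803) + e^(−3.7531) = 1.0000 + 0.056118 + 0.023445 = 1.0796.

Z = 1.08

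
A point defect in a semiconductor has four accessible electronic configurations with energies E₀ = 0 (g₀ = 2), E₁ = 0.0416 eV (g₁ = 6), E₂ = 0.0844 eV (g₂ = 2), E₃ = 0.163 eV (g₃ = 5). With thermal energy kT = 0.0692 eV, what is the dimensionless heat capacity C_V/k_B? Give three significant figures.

Eᵢ/kT = 0, 0.60116, 1.2197, 2.3555.
Z = Σ gᵢe^(−Eᵢ/kT) = 2·e^(−0) + 6·e^(−0.60116) + 2·e^(−1.2197) + 5·e^(−2.3555) = 2.0000 + 3.2891 + 0.59064 + 0.47423 = 6.3540.
⟨E⟩ = 0.041545 eV, ⟨E²⟩ = 0.0035409 eV².
C_V/k_B = (⟨E²⟩ − ⟨E⟩²)/(kT)² = (0.0035409 − 0.0017260)/0.0047886 = 0.379.

0.379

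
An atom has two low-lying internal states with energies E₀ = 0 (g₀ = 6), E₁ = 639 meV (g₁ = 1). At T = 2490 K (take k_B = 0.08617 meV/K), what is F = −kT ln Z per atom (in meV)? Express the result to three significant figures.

k_BT = 0.08617 × 2490 K = 214.56 meV.
Eᵢ/kT = 0, 2.9782.
Z = Σ gᵢe^(−Eᵢ/kT) = 6·e^(−0) + 1·e^(−2.9782) = 6.0000 + 0.050884 = 6.0509.
F = −kT ln Z = −214.56 × ln(6.0509) = −214.56 × 1.8002 = -386 meV.

-386 meV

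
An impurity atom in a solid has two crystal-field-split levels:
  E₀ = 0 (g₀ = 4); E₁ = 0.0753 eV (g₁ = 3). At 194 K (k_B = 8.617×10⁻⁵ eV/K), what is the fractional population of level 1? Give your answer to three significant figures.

0.00823

k_BT = 8.617×10⁻⁵ × 194 K = 0.016717 eV.
Eᵢ/kT = 0, 4.5044.
Z = Σ gᵢe^(−Eᵢ/kT) = 4·e^(−0) + 3·e^(−4.5044) = 4.0000 + 0.033181 = 4.0332.
P₁ = g₁ e^(−E₁/kT) / Z = 0.033181/4.0332 = 0.00823.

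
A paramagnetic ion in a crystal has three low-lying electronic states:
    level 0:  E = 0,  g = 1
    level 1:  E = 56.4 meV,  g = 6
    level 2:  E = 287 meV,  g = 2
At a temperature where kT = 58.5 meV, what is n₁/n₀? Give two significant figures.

n₁/n₀ = (g₁/g₀) exp[−(E₁−E₀)/kT] = (6/1) × exp(−(56.4 meV)/(58.5 meV)) = (6/1) × exp(-0.9641) = 2.3.

2.3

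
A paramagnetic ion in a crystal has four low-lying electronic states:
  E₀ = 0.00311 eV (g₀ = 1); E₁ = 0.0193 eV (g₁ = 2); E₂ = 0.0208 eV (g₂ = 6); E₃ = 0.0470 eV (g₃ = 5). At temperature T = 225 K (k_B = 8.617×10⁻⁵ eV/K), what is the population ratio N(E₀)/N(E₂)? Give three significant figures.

0.415

k_BT = 8.617×10⁻⁵ × 225 K = 0.019388 eV.
n₀/n₂ = (g₀/g₂) exp[−(E₀−E₂)/kT] = (1/6) × exp(−(-0.01769 eV)/(0.019388 eV)) = (1/6) × exp(0.91242) = 0.415.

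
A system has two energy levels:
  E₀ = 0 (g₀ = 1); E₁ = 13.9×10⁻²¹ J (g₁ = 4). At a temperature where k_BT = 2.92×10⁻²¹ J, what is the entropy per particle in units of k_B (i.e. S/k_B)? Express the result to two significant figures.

0.19

Eᵢ/kT = 0, 4.760.
Z = Σ gᵢe^(−Eᵢ/kT) = 1·e^(−0) + 4·e^(−4.760) = 1.000 + 0.03426 = 1.034.
⟨E⟩ = Σ EᵢPᵢ = 0.4606 ×10⁻²¹ J.
S/k_B = ln Z + ⟨E⟩/kT = ln(1.034) + 0.4606/2.92 = 0.03343 + 0.1577 = 0.19.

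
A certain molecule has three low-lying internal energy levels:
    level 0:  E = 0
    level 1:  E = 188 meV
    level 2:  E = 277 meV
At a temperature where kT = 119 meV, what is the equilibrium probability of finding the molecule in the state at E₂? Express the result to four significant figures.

0.07481

Eᵢ/kT = 0, 1.57983, 2.32773.
Z = Σ e^(−Eᵢ/kT) = e^(−0) + e^(−1.57983) + e^(−2.32773) = 1.00000 + 0.206010 + 0.0975169 = 1.30353.
P₂ = e^(−E₂/kT) / Z = 0.0975169/1.30353 = 0.07481.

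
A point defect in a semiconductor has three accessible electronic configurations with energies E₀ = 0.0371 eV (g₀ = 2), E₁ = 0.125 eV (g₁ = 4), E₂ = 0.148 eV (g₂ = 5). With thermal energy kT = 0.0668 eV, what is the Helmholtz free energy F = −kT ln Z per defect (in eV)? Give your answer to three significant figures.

-0.0559 eV

Eᵢ/kT = 0.55539, 1.8713, 2.2156.
Z = Σ gᵢe^(−Eᵢ/kT) = 2·e^(−0.55539) + 4·e^(−1.8713) + 5·e^(−2.2156) = 1.1477 + 0.61569 + 0.54544 = 2.3088.
F = −kT ln Z = −0.0668 × ln(2.3088) = −0.0668 × 0.83673 = -0.0559 eV.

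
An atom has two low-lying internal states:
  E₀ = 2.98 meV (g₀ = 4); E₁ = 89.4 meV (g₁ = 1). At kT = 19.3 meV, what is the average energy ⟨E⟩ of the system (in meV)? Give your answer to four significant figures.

3.225 meV

Eᵢ/kT = 0.154404, 4.63212.
Z = Σ gᵢe^(−Eᵢ/kT) = 4·e^(−0.154404) + 1·e^(−4.63212) = 3.42770 + 0.00973410 = 3.43743.
⟨E⟩ = Σ Eᵢ gᵢe^(−Eᵢ/kT) / Z = (2.98·3.42770 + 89.4·0.00973410) / 3.43743 = 3.225 meV.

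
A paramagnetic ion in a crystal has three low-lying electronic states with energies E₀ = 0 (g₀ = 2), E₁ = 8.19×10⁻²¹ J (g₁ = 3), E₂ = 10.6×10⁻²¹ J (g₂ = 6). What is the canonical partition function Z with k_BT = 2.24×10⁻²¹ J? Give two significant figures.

Z = 2.1

Eᵢ/kT = 0, 3.656, 4.732.
Z = Σ gᵢe^(−Eᵢ/kT) = 2·e^(−0) + 3·e^(−3.656) + 6·e^(−4.732) = 2.000 + 0.07751 + 0.05285 = 2.130.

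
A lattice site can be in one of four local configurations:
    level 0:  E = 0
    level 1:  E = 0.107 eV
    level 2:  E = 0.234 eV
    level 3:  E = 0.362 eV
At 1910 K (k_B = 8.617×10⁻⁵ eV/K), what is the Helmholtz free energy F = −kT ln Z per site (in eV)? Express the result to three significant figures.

k_BT = 8.617×10⁻⁵ × 1910 K = 0.16458 eV.
Eᵢ/kT = 0, 0.65014, 1.4218, 2.1995.
Z = Σ e^(−Eᵢ/kT) = e^(−0) + e^(−0.65014) + e^(−1.4218) + e^(−2.1995) = 1.0000 + 0.52197 + 0.24128 + 0.11086 = 1.8741.
F = −kT ln Z = −0.16458 × ln(1.8741) = −0.16458 × 0.62813 = -0.103 eV.

-0.103 eV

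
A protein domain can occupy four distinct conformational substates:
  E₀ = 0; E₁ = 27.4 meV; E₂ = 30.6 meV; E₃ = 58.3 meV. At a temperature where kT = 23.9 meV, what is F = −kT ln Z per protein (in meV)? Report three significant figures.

Eᵢ/kT = 0, 1.1464, 1.2803, 2.4393.
Z = Σ e^(−Eᵢ/kT) = e^(−0) + e^(−1.1464) + e^(−1.2803) + e^(−2.4393) = 1.0000 + 0.31778 + 0.27795 + 0.087222 = 1.6830.
F = −kT ln Z = −23.9 × ln(1.6830) = −23.9 × 0.52058 = -12.4 meV.

-12.4 meV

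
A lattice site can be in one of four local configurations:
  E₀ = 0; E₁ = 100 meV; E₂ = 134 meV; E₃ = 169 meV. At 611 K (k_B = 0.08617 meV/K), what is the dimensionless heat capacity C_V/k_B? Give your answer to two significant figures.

0.92

k_BT = 0.08617 × 611 K = 52.65 meV.
Eᵢ/kT = 0, 1.899, 2.545, 3.210.
Z = Σ e^(−Eᵢ/kT) = e^(−0) + e^(−1.899) + e^(−2.545) + e^(−3.210) = 1.000 + 0.1497 + 0.07847 + 0.04036 = 1.269.
⟨E⟩ = 25.46 meV, ⟨E²⟩ = 3198 meV².
C_V/k_B = (⟨E²⟩ − ⟨E⟩²)/(kT)² = (3198 − 648.2)/2772 = 0.92.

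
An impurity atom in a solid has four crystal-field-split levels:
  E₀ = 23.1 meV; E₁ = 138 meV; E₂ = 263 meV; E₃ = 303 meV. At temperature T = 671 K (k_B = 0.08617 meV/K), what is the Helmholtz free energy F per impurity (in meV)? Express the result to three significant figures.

14.5 meV

k_BT = 0.08617 × 671 K = 57.820 meV.
Eᵢ/kT = 0.39952, 2.3867, 4.5486, 5.2404.
Z = Σ e^(−Eᵢ/kT) = e^(−0.39952) + e^(−2.3867) + e^(−4.5486) + e^(−5.2404) = 0.67064 + 0.091933 + 0.010582 + 0.0052981 = 0.77845.
F = −kT ln Z = −57.820 × ln(0.77845) = −57.820 × -0.25045 = 14.5 meV.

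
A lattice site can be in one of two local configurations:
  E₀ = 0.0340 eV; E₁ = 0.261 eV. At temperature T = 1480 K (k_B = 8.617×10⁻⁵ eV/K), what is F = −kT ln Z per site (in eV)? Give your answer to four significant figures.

k_BT = 8.617×10⁻⁵ × 1480 K = 0.127532 eV.
Eᵢ/kT = 0.266600, 2.04655.
Z = Σ e^(−Eᵢ/kT) = e^(−0.266600) + e^(−2.04655) = 0.765979 + 0.129180 = 0.895159.
F = −kT ln Z = −0.127532 × ln(0.895159) = −0.127532 × -0.110754 = 0.01412 eV.

0.01412 eV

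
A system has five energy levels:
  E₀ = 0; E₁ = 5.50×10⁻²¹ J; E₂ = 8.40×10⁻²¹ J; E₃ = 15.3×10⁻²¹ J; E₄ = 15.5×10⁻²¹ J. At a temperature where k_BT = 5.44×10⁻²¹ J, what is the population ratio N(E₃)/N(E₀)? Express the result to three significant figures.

n₃/n₀ = exp[−(E₃−E₀)/kT] = exp(−(15.3 ×10⁻²¹ J)/(5.44 ×10⁻²¹ J)) = exp(-2.8125) = 0.0601.

0.0601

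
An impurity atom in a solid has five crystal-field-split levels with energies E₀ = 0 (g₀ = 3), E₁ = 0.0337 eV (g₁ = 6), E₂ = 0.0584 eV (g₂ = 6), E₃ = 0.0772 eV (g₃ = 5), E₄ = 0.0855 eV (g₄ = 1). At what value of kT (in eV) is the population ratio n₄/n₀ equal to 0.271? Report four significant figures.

n₄/n₀ = (g₄/g₀) exp[−(E₄−E₀)/kT] = 0.271.
⇒ (E₄−E₀)/kT = ln((1/3)/0.271) = ln(1.23001) = 0.207022.
kT = 0.0855 eV / 0.207022 = 0.4130 eV.

0.4130 eV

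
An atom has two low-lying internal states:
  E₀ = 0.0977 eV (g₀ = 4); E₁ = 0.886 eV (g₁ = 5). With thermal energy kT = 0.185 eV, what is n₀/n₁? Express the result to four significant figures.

n₀/n₁ = (g₀/g₁) exp[−(E₀−E₁)/kT] = (4/5) × exp(−(-0.7883 eV)/(0.185 eV)) = (4/5) × exp(4.26108) = 56.71.

56.71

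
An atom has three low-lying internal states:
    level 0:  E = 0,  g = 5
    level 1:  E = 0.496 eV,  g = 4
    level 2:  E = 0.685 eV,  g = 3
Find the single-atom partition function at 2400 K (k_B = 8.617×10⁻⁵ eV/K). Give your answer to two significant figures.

Z = 5.5

k_BT = 8.617×10⁻⁵ × 2400 K = 0.2068 eV.
Eᵢ/kT = 0, 2.398, 3.312.
Z = Σ gᵢe^(−Eᵢ/kT) = 5·e^(−0) + 4·e^(−2.398) + 3·e^(−3.312) = 5.000 + 0.3636 + 0.1093 = 5.473.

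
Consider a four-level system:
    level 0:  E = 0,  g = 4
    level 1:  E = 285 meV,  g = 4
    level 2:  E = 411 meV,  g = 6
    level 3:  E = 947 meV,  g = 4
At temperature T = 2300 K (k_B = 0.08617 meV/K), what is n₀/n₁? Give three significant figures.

4.21

k_BT = 0.08617 × 2300 K = 198.19 meV.
n₀/n₁ = (g₀/g₁) exp[−(E₀−E₁)/kT] = (4/4) × exp(−(-285 meV)/(198.19 meV)) = (4/4) × exp(1.4380) = 4.21.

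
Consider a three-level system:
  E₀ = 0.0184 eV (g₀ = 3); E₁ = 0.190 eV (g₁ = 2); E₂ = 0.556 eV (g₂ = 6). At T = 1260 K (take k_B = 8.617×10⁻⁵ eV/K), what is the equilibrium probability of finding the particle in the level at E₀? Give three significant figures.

k_BT = 8.617×10⁻⁵ × 1260 K = 0.10857 eV.
Eᵢ/kT = 0.16948, 1.7500, 5.1211.
Z = Σ gᵢe^(−Eᵢ/kT) = 3·e^(−0.16948) + 2·e^(−1.7500) + 6·e^(−5.1211) = 2.5323 + 0.34755 + 0.035817 = 2.9157.
P₀ = g₀ e^(−E₀/kT) / Z = 2.5323/2.9157 = 0.869.

0.869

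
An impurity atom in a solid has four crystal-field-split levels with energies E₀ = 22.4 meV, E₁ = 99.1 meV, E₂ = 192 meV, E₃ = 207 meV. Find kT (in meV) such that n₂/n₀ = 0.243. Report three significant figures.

n₂/n₀ = exp[−(E₂−E₀)/kT] = 0.243.
⇒ (E₂−E₀)/kT = ln(1/0.243) = ln(4.1152) = 1.4147.
kT = 169.6 meV / 1.4147 = 120 meV.

120 meV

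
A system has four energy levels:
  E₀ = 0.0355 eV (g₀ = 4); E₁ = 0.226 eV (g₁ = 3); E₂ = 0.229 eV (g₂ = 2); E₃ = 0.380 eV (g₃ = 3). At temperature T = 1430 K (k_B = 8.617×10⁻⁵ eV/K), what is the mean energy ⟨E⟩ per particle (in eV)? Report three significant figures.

k_BT = 8.617×10⁻⁵ × 1430 K = 0.12322 eV.
Eᵢ/kT = 0.28810, 1.8341, 1.8585, 3.0839.
Z = Σ gᵢe^(−Eᵢ/kT) = 4·e^(−0.28810) + 3·e^(−1.8341) + 2·e^(−1.8585) + 3·e^(−3.0839) = 2.9987 + 0.47927 + 0.31181 + 0.13734 = 3.9271.
⟨E⟩ = Σ Eᵢ gᵢe^(−Eᵢ/kT) / Z = (0.0355·2.9987 + 0.226·0.47927 + 0.229·0.31181 + 0.380·0.13734) / 3.9271 = 0.0862 eV.

0.0862 eV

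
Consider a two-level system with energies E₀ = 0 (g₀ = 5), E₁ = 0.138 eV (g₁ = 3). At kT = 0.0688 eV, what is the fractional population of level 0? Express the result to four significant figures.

0.9253

Eᵢ/kT = 0, 2.00581.
Z = Σ gᵢe^(−Eᵢ/kT) = 5·e^(−0) + 3·e^(−2.00581) = 5.00000 + 0.403654 = 5.40365.
P₀ = g₀ e^(−E₀/kT) / Z = 5.00000/5.40365 = 0.9253.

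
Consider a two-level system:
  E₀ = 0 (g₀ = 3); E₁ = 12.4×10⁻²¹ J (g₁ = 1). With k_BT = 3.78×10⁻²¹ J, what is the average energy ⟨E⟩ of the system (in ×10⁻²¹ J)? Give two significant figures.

0.15 ×10⁻²¹ J

Eᵢ/kT = 0, 3.280.
Z = Σ gᵢe^(−Eᵢ/kT) = 3·e^(−0) + 1·e^(−3.280) = 3.000 + 0.03763 = 3.038.
⟨E⟩ = Σ Eᵢ gᵢe^(−Eᵢ/kT) / Z = (0·3.000 + 12.4·0.03763) / 3.038 = 0.15 ×10⁻²¹ J.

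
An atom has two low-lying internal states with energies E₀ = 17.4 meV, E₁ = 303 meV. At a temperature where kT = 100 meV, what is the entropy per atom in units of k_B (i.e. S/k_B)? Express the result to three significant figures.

Eᵢ/kT = 0.17400, 3.0300.
Z = Σ e^(−Eᵢ/kT) = e^(−0.17400) + e^(−3.0300) = 0.84030 + 0.048316 = 0.88862.
⟨E⟩ = Σ EᵢPᵢ = 32.929 meV.
S/k_B = ln Z + ⟨E⟩/kT = ln(0.88862) + 32.929/100 = -0.11809 + 0.32929 = 0.211.

0.211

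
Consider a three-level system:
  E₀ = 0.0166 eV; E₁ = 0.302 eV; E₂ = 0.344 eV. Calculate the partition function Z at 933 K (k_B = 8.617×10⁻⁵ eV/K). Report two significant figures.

Z = 0.85

k_BT = 8.617×10⁻⁵ × 933 K = 0.08040 eV.
Eᵢ/kT = 0.2065, 3.756, 4.279.
Z = Σ e^(−Eᵢ/kT) = e^(−0.2065) + e^(−3.756) + e^(−4.279) = 0.8134 + 0.02338 + 0.01386 = 0.8506.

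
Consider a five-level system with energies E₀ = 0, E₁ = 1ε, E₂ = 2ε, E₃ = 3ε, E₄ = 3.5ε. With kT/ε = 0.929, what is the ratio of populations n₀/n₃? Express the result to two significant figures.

n₀/n₃ = exp[−(E₀−E₃)/kT] = exp(−(-3ε)/(0.929ε)) = exp(3.229) = 25.

25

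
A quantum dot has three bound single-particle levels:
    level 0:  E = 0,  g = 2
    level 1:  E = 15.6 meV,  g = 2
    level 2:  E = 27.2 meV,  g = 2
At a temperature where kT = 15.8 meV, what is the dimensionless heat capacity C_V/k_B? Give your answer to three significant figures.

0.386

Eᵢ/kT = 0, 0.98734, 1.7215.
Z = Σ gᵢe^(−Eᵢ/kT) = 2·e^(−0) + 2·e^(−0.98734) + 2·e^(−1.7215) = 2.0000 + 0.74513 + 0.35760 = 3.1027.
⟨E⟩ = 6.8813 meV, ⟨E²⟩ = 143.71 meV².
C_V/k_B = (⟨E²⟩ − ⟨E⟩²)/(kT)² = (143.71 − 47.352)/249.64 = 0.386.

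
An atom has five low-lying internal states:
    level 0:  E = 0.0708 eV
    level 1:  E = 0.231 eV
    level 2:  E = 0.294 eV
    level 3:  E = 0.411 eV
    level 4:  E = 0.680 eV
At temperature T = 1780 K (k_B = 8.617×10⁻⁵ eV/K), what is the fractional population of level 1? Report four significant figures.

k_BT = 8.617×10⁻⁵ × 1780 K = 0.153383 eV.
Eᵢ/kT = 0.461590, 1.50603, 1.91677, 2.67957, 4.43335.
Z = Σ e^(−Eᵢ/kT) = e^(−0.461590) + e^(−1.50603) + e^(−1.91677) + e^(−2.67957) + e^(−4.43335) = 0.630281 + 0.221789 + 0.147081 + 0.0685926 + 0.0118746 = 1.07962.
P₁ = e^(−E₁/kT) / Z = 0.221789/1.07962 = 0.2054.

0.2054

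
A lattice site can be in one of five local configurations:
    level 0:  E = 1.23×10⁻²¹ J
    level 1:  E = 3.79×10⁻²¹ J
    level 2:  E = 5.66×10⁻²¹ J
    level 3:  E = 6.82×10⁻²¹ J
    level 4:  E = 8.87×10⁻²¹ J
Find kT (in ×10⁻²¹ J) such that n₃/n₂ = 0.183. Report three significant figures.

n₃/n₂ = exp[−(E₃−E₂)/kT] = 0.183.
⇒ (E₃−E₂)/kT = ln(1/0.183) = ln(5.4645) = 1.6983.
kT = 1.16 ×10⁻²¹ J / 1.6983 = 0.683 ×10⁻²¹ J.

0.683 ×10⁻²¹ J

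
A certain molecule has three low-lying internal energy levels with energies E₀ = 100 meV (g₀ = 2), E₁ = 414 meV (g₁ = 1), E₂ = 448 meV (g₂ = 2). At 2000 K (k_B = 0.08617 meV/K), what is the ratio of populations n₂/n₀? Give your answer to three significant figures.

k_BT = 0.08617 × 2000 K = 172.34 meV.
n₂/n₀ = (g₂/g₀) exp[−(E₂−E₀)/kT] = (2/2) × exp(−(348 meV)/(172.34 meV)) = (2/2) × exp(-2.0193) = 0.133.

0.133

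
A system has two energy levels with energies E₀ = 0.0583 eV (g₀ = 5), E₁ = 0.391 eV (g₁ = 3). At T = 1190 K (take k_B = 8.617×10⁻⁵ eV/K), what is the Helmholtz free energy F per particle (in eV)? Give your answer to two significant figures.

k_BT = 8.617×10⁻⁵ × 1190 K = 0.1025 eV.
Eᵢ/kT = 0.5688, 3.815.
Z = Σ gᵢe^(−Eᵢ/kT) = 5·e^(−0.5688) + 3·e^(−3.815) = 2.831 + 0.06611 = 2.897.
F = −kT ln Z = −0.1025 × ln(2.897) = −0.1025 × 1.064 = -0.11 eV.

-0.11 eV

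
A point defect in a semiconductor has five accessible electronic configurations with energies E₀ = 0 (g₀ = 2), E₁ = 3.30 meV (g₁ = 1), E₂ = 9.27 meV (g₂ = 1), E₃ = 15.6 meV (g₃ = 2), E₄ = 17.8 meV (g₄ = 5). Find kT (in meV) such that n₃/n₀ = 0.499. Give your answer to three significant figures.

22.4 meV

n₃/n₀ = (g₃/g₀) exp[−(E₃−E₀)/kT] = 0.499.
⇒ (E₃−E₀)/kT = ln((2/2)/0.499) = ln(2.0040) = 0.69515.
kT = 15.6 meV / 0.69515 = 22.4 meV.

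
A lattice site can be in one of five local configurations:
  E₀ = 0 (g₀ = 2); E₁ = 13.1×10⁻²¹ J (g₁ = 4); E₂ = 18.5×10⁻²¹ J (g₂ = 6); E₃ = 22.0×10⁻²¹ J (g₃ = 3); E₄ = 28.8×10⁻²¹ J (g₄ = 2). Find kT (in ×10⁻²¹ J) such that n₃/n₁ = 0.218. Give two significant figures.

n₃/n₁ = (g₃/g₁) exp[−(E₃−E₁)/kT] = 0.218.
⇒ (E₃−E₁)/kT = ln((3/4)/0.218) = ln(3.440) = 1.235.
kT = 8.9 ×10⁻²¹ J / 1.235 = 7.2 ×10⁻²¹ J.

7.2 ×10⁻²¹ J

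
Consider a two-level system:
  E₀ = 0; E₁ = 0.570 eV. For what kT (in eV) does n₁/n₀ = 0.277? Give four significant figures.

n₁/n₀ = exp[−(E₁−E₀)/kT] = 0.277.
⇒ (E₁−E₀)/kT = ln(1/0.277) = ln(3.61011) = 1.28374.
kT = 0.570 eV / 1.28374 = 0.4440 eV.

0.4440 eV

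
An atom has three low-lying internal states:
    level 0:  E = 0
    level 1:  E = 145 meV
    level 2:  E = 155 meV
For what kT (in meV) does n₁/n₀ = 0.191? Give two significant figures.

88 meV

n₁/n₀ = exp[−(E₁−E₀)/kT] = 0.191.
⇒ (E₁−E₀)/kT = ln(1/0.191) = ln(5.236) = 1.656.
kT = 145 meV / 1.656 = 88 meV.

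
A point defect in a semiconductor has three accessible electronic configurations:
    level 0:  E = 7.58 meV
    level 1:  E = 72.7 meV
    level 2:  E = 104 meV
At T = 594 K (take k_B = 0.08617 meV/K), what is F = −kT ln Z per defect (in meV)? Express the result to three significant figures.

-10.8 meV

k_BT = 0.08617 × 594 K = 51.185 meV.
Eᵢ/kT = 0.14809, 1.4203, 2.0318.
Z = Σ e^(−Eᵢ/kT) = e^(−0.14809) + e^(−1.4203) + e^(−2.0318) = 0.86235 + 0.24164 + 0.13110 = 1.2351.
F = −kT ln Z = −51.185 × ln(1.2351) = −51.185 × 0.21115 = -10.8 meV.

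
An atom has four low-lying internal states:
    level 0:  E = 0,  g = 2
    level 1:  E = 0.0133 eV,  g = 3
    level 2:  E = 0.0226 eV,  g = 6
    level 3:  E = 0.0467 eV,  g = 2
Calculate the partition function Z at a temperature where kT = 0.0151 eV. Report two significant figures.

Z = 4.7

Eᵢ/kT = 0, 0.8808, 1.497, 3.093.
Z = Σ gᵢe^(−Eᵢ/kT) = 2·e^(−0) + 3·e^(−0.8808) + 6·e^(−1.497) + 2·e^(−3.093) = 2.000 + 1.243 + 1.343 + 0.09073 = 4.677.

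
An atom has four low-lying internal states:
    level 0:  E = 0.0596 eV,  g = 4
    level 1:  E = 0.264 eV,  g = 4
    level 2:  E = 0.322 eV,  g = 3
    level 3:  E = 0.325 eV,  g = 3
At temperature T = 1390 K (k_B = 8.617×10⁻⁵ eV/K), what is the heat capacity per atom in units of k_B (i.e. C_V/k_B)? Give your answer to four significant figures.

0.7384

k_BT = 8.617×10⁻⁵ × 1390 K = 0.119776 eV.
Eᵢ/kT = 0.497596, 2.20411, 2.68835, 2.71340.
Z = Σ gᵢe^(−Eᵢ/kT) = 4·e^(−0.497596) + 4·e^(−2.20411) + 3·e^(−2.68835) + 3·e^(−2.71340) = 2.43196 + 0.441395 + 0.203979 + 0.198933 = 3.27627.
⟨E⟩ = 0.119590 eV, ⟨E²⟩ = 0.0248953 eV².
C_V/k_B = (⟨E²⟩ − ⟨E⟩²)/(kT)² = (0.0248953 − 0.0143018)/0.0143463 = 0.7384.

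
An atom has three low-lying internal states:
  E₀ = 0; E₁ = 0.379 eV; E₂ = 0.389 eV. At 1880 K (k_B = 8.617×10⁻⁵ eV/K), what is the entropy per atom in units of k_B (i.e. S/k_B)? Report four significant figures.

0.5447

k_BT = 8.617×10⁻⁵ × 1880 K = 0.162000 eV.
Eᵢ/kT = 0, 2.33951, 2.40123.
Z = Σ e^(−Eᵢ/kT) = e^(−0) + e^(−2.33951) + e^(−2.40123) = 1.00000 + 0.0963749 + 0.0906064 = 1.18698.
⟨E⟩ = Σ EᵢPᵢ = 0.0604660 eV.
S/k_B = ln Z + ⟨E⟩/kT = ln(1.18698) + 0.0604660/0.162000 = 0.171412 + 0.373247 = 0.5447.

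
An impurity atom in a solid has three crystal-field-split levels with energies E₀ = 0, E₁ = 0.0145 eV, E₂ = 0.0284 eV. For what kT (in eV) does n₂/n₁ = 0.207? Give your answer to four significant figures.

0.008825 eV

n₂/n₁ = exp[−(E₂−E₁)/kT] = 0.207.
⇒ (E₂−E₁)/kT = ln(1/0.207) = ln(4.83092) = 1.57504.
kT = 0.0139 eV / 1.57504 = 0.008825 eV.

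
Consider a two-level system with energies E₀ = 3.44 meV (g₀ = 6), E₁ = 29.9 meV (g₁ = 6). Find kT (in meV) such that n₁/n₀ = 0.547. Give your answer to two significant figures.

44 meV

n₁/n₀ = (g₁/g₀) exp[−(E₁−E₀)/kT] = 0.547.
⇒ (E₁−E₀)/kT = ln((6/6)/0.547) = ln(1.828) = 0.6032.
kT = 26.46 meV / 0.6032 = 44 meV.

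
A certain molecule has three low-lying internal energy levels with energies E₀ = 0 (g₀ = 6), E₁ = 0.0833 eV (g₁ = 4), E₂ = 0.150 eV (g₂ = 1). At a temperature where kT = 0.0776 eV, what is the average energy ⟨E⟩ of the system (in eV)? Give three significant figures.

Eᵢ/kT = 0, 1.0735, 1.9330.
Z = Σ gᵢe^(−Eᵢ/kT) = 6·e^(−0) + 4·e^(−1.0735) + 1·e^(−1.9330) = 6.0000 + 1.3672 + 0.14471 = 7.5119.
⟨E⟩ = Σ Eᵢ gᵢe^(−Eᵢ/kT) / Z = (0·6.0000 + 0.0833·1.3672 + 0.150·0.14471) / 7.5119 = 0.0181 eV.

0.0181 eV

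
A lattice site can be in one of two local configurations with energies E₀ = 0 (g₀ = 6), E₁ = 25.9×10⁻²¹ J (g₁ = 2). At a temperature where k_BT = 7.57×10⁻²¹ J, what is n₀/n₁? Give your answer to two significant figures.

92

n₀/n₁ = (g₀/g₁) exp[−(E₀−E₁)/kT] = (6/2) × exp(−(-25.9 ×10⁻²¹ J)/(7.57 ×10⁻²¹ J)) = (6/2) × exp(3.421) = 92.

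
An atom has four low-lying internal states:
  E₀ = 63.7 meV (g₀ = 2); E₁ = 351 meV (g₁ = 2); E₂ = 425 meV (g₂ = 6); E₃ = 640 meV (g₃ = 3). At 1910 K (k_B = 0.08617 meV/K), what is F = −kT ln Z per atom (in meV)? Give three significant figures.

-123 meV

k_BT = 0.08617 × 1910 K = 164.58 meV.
Eᵢ/kT = 0.38705, 2.1327, 2.5823, 3.8887.
Z = Σ gᵢe^(−Eᵢ/kT) = 2·e^(−0.38705) + 2·e^(−2.1327) + 6·e^(−2.5823) + 3·e^(−3.8887) = 1.3581 + 0.23703 + 0.45360 + 0.061416 = 2.1101.
F = −kT ln Z = −164.58 × ln(2.1101) = −164.58 × 0.74674 = -123 meV.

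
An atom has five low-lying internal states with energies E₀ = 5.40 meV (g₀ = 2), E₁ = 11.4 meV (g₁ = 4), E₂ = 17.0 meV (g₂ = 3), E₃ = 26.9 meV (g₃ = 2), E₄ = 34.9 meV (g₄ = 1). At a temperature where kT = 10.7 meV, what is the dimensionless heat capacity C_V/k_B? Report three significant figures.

Eᵢ/kT = 0.50467, 1.0654, 1.5888, 2.5140, 3.2617.
Z = Σ gᵢe^(−Eᵢ/kT) = 2·e^(−0.50467) + 4·e^(−1.0654) + 3·e^(−1.5888) + 2·e^(−2.5140) + 1·e^(−3.2617) = 1.2074 + 1.3784 + 0.61251 + 0.16189 + 0.038323 = 3.3985.
⟨E⟩ = 11.281 meV, ⟨E²⟩ = 163.36 meV².
C_V/k_B = (⟨E²⟩ − ⟨E⟩²)/(kT)² = (163.36 − 127.26)/114.49 = 0.315.

0.315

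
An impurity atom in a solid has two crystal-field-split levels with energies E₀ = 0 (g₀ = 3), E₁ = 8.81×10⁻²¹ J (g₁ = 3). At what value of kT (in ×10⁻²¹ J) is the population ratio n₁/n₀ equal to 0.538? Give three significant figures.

n₁/n₀ = (g₁/g₀) exp[−(E₁−E₀)/kT] = 0.538.
⇒ (E₁−E₀)/kT = ln((3/3)/0.538) = ln(1.8587) = 0.61988.
kT = 8.81 ×10⁻²¹ J / 0.61988 = 14.2 ×10⁻²¹ J.

14.2 ×10⁻²¹ J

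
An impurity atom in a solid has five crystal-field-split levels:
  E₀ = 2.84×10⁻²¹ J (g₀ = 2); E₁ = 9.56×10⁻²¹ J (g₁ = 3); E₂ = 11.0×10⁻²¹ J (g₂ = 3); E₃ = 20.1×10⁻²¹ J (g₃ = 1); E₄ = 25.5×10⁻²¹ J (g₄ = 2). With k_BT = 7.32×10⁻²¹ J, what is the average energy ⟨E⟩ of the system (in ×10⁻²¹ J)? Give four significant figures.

7.366 ×10⁻²¹ J

Eᵢ/kT = 0.387978, 1.30601, 1.50273, 2.74590, 3.48361.
Z = Σ gᵢe^(−Eᵢ/kT) = 2·e^(−0.387978) + 3·e^(−1.30601) + 3·e^(−1.50273) + 1·e^(−2.74590) + 2·e^(−3.48361) = 1.35685 + 0.812696 + 0.667566 + 0.0641905 + 0.0613928 = 2.96270.
⟨E⟩ = Σ Eᵢ gᵢe^(−Eᵢ/kT) / Z = (2.84·1.35685 + 9.56·0.812696 + 11.0·0.667566 + 20.1·0.0641905 + 25.5·0.0613928) / 2.96270 = 7.366 ×10⁻²¹ J.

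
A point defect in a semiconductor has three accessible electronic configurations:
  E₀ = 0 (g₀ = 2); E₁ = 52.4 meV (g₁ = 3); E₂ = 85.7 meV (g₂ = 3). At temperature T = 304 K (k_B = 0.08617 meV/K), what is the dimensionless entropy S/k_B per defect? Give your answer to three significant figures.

1.39

k_BT = 0.08617 × 304 K = 26.196 meV.
Eᵢ/kT = 0, 2.0003, 3.2715.
Z = Σ gᵢe^(−Eᵢ/kT) = 2·e^(−0) + 3·e^(−2.0003) + 3·e^(−3.2715) = 2.0000 + 0.40588 + 0.11385 = 2.5197.
⟨E⟩ = Σ EᵢPᵢ = 12.313 meV.
S/k_B = ln Z + ⟨E⟩/kT = ln(2.5197) + 12.313/26.196 = 0.92414 + 0.47003 = 1.39.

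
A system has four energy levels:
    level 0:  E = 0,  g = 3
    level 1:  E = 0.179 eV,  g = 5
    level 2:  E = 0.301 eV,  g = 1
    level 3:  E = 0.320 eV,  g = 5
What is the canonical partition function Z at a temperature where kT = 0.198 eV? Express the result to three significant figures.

Z = 6.24

Eᵢ/kT = 0, 0.90404, 1.5202, 1.6162.
Z = Σ gᵢe^(−Eᵢ/kT) = 3·e^(−0) + 5·e^(−0.90404) + 1·e^(−1.5202) + 5·e^(−1.6162) = 3.0000 + 2.0247 + 0.21867 + 0.99326 = 6.2366.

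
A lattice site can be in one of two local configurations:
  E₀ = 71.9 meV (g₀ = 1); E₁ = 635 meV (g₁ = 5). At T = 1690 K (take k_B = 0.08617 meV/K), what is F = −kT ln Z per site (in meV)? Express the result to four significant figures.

57.41 meV

k_BT = 0.08617 × 1690 K = 145.627 meV.
Eᵢ/kT = 0.493727, 4.36046.
Z = Σ gᵢe^(−Eᵢ/kT) = 1·e^(−0.493727) + 5·e^(−4.36046) = 0.610347 + 0.0638626 = 0.674210.
F = −kT ln Z = −145.627 × ln(0.674210) = −145.627 × -0.394214 = 57.41 meV.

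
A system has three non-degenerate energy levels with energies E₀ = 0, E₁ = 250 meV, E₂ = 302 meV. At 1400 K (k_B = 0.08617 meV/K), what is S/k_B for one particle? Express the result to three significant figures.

0.574

k_BT = 0.08617 × 1400 K = 120.64 meV.
Eᵢ/kT = 0, 2.0723, 2.5033.
Z = Σ e^(−Eᵢ/kT) = e^(−0) + e^(−2.0723) + e^(−2.5033) = 1.0000 + 0.12590 + 0.081815 = 1.2077.
⟨E⟩ = Σ EᵢPᵢ = 46.521 meV.
S/k_B = ln Z + ⟨E⟩/kT = ln(1.2077) + 46.521/120.64 = 0.18872 + 0.38562 = 0.574.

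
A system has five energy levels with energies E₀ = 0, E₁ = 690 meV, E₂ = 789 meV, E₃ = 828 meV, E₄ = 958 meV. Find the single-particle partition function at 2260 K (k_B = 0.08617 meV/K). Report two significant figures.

k_BT = 0.08617 × 2260 K = 194.7 meV.
Eᵢ/kT = 0, 3.544, 4.052, 4.253, 4.920.
Z = Σ e^(−Eᵢ/kT) = e^(−0) + e^(−3.544) + e^(−4.052) + e^(−4.253) + e^(−4.920) = 1.000 + 0.02890 + 0.01739 + 0.01422 + 0.007299 = 1.068.

Z = 1.1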